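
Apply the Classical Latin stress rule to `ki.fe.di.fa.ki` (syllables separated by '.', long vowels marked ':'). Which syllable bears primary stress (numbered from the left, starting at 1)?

3

Classical Latin: stress the penult if heavy (long vowel or closed), else the antepenult.
Weights: 3 di L, 4 fa L, 5 ki L.
The penult (syllable 4, fa) is light, so stress falls on the antepenult (syllable 3, di).
Stress on syllable 3: ki.fe.ˈdi.fa.ki.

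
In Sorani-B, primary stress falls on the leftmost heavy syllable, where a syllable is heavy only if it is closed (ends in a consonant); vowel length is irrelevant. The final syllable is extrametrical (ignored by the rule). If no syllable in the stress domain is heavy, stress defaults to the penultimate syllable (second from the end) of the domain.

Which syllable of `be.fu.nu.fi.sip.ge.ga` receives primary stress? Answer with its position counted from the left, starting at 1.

The final syllable (7, ga) is extrametrical; the stress domain is syllables 1–6.
Weights: 1 be L, 2 fu L, 3 nu L, 4 fi L, 5 sip H, 6 ge L.
Heavy syllables in the domain: 5. The leftmost is syllable 5 (sip).
Primary stress: syllable 5 → be.fu.nu.fi.ˈsip.ge.ga.

5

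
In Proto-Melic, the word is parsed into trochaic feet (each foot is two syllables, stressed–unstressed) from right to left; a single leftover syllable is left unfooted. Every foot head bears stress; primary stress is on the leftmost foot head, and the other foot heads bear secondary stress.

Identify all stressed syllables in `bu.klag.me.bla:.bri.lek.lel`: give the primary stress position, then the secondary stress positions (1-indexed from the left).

Parse right to left into trochaic (ˈσσ) feet: bu (ˈklag.me) (ˈbla:.bri) (ˈlek.lel). Syllable 1 is left unfooted.
Foot heads (stressed positions): 2, 4, 6.
End Rule Leftmost: primary stress on the leftmost head = syllable 2.
Secondary stress on 4, 6: bu.ˈklag.me.ˌbla:.bri.ˌlek.lel.

primary 2, secondary 4, 6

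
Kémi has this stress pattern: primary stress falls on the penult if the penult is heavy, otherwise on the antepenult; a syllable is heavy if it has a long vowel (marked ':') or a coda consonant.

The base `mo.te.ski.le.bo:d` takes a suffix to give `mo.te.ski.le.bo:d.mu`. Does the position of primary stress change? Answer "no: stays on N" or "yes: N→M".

yes: 3→5

Base `mo.te.ski.le.bo:d` (5 syllables):
  Weights: 3 ski L, 4 le L, 5 bo:d H.
  The penult (syllable 4, le) is light, so stress falls on the antepenult (syllable 3, ski).
  → primary stress on syllable 3.
Suffixed `mo.te.ski.le.bo:d.mu` (6 syllables):
  Weights: 4 le L, 5 bo:d H, 6 mu L.
  The penult (syllable 5, bo:d) is heavy, so it takes stress.
  → primary stress on syllable 5.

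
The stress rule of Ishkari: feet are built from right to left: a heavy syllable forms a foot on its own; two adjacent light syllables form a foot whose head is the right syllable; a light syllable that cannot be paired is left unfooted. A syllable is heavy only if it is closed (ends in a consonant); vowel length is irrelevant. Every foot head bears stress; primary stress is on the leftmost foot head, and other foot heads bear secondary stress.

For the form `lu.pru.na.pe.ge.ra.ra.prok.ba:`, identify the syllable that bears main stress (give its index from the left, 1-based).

Weights: 1 lu L, 2 pru L, 3 na L, 4 pe L, 5 ge L, 6 ra L, 7 ra L, 8 prok H, 9 ba: L.
Parse right to left (heavy = foot alone; LL = one foot; stranded L unfooted): lu (pru.ˈna) (pe.ˈge) (ra.ˈra) (ˈprok) ba:.
Foot heads: 3, 5, 7, 8.
Primary stress on the leftmost head = syllable 3.
Primary stress: syllable 3 → lu.pru.ˈna.pe.ge.ra.ra.prok.ba:.

3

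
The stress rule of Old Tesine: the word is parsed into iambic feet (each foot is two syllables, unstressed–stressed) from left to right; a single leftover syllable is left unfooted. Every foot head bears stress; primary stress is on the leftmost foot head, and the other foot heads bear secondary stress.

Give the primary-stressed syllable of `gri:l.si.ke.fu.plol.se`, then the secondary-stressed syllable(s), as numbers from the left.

Parse left to right into iambic (σˈσ) feet: (gri:l.ˈsi) (ke.ˈfu) (plol.ˈse).
Foot heads (stressed positions): 2, 4, 6.
End Rule Leftmost: primary stress on the leftmost head = syllable 2.
Secondary stress on 4, 6: gri:l.ˈsi.ke.ˌfu.plol.ˌse.

primary 2, secondary 4, 6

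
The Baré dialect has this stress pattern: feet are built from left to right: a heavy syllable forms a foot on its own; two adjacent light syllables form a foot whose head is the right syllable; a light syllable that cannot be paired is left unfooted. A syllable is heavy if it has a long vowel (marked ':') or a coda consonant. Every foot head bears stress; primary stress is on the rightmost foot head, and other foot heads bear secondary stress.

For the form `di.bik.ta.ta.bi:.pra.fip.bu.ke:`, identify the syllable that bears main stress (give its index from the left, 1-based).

Weights: 1 di L, 2 bik H, 3 ta L, 4 ta L, 5 bi: H, 6 pra L, 7 fip H, 8 bu L, 9 ke: H.
Parse left to right (heavy = foot alone; LL = one foot; stranded L unfooted): di (ˈbik) (ta.ˈta) (ˈbi:) pra (ˈfip) bu (ˈke:).
Foot heads: 2, 4, 5, 7, 9.
Primary stress on the rightmost head = syllable 9.
Primary stress: syllable 9 → di.bik.ta.ta.bi:.pra.fip.bu.ˈke:.

9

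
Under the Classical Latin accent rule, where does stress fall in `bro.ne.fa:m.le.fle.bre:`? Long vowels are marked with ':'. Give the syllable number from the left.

Classical Latin: stress the penult if heavy (long vowel or closed), else the antepenult.
Weights: 4 le L, 5 fle L, 6 bre: H.
The penult (syllable 5, fle) is light, so stress falls on the antepenult (syllable 4, le).
Stress on syllable 4: bro.ne.fa:m.ˈle.fle.bre:.

4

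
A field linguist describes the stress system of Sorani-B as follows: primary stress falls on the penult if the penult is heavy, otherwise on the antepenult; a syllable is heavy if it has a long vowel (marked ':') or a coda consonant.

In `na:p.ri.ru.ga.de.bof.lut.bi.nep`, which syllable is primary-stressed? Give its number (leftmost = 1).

7

Weights: 7 lut H, 8 bi L, 9 nep H.
The penult (syllable 8, bi) is light, so stress falls on the antepenult (syllable 7, lut).
Primary stress: syllable 7 → na:p.ri.ru.ga.de.bof.ˈlut.bi.nep.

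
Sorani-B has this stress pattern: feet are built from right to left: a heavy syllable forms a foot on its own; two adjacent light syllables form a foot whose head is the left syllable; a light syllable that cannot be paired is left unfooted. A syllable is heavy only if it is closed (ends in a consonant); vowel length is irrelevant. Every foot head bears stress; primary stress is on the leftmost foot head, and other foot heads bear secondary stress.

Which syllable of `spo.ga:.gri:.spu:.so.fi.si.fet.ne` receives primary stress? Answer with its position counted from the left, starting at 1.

2

Weights: 1 spo L, 2 ga: L, 3 gri: L, 4 spu: L, 5 so L, 6 fi L, 7 si L, 8 fet H, 9 ne L.
Parse right to left (heavy = foot alone; LL = one foot; stranded L unfooted): spo (ˈga:.gri:) (ˈspu:.so) (ˈfi.si) (ˈfet) ne.
Foot heads: 2, 4, 6, 8.
Primary stress on the leftmost head = syllable 2.
Primary stress: syllable 2 → spo.ˈga:.gri:.spu:.so.fi.si.fet.ne.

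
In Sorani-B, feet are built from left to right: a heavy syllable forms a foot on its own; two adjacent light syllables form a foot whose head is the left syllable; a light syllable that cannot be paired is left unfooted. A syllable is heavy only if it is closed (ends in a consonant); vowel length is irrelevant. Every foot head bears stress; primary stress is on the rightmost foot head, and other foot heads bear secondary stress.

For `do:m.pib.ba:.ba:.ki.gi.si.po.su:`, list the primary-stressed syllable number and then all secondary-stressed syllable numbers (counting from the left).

primary 7, secondary 1, 2, 3, 5

Weights: 1 do:m H, 2 pib H, 3 ba: L, 4 ba: L, 5 ki L, 6 gi L, 7 si L, 8 po L, 9 su: L.
Parse left to right (heavy = foot alone; LL = one foot; stranded L unfooted): (ˈdo:m) (ˈpib) (ˈba:.ba:) (ˈki.gi) (ˈsi.po) su:.
Foot heads: 1, 2, 3, 5, 7.
Primary stress on the rightmost head = syllable 7.
Secondary stress on 1, 2, 3, 5: ˌdo:m.ˌpib.ˌba:.ba:.ˌki.gi.ˈsi.po.su:.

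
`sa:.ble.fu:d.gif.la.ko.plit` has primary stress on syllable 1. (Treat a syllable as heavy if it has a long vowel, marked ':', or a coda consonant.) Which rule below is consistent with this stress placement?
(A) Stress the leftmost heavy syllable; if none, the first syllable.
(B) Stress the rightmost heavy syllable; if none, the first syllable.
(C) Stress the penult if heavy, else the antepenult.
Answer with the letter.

A

Rule A → syllable 1 ✓.
Rule B → syllable 7 (observed: 1).
Rule C → syllable 5 (observed: 1).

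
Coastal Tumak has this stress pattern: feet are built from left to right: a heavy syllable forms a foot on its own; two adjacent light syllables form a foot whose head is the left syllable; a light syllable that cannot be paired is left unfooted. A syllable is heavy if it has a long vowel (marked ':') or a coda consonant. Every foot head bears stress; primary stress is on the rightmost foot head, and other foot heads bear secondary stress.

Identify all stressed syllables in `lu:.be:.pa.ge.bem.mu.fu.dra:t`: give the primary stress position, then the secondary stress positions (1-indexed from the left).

Weights: 1 lu: H, 2 be: H, 3 pa L, 4 ge L, 5 bem H, 6 mu L, 7 fu L, 8 dra:t H.
Parse left to right (heavy = foot alone; LL = one foot; stranded L unfooted): (ˈlu:) (ˈbe:) (ˈpa.ge) (ˈbem) (ˈmu.fu) (ˈdra:t).
Foot heads: 1, 2, 3, 5, 6, 8.
Primary stress on the rightmost head = syllable 8.
Secondary stress on 1, 2, 3, 5, 6: ˌlu:.ˌbe:.ˌpa.ge.ˌbem.ˌmu.fu.ˈdra:t.

primary 8, secondary 1, 2, 3, 5, 6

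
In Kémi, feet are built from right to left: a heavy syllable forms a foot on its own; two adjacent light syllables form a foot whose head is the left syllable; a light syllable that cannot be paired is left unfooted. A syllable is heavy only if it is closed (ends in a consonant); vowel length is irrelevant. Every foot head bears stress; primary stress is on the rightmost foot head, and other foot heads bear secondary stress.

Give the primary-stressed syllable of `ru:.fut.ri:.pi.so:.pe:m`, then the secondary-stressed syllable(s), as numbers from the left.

Weights: 1 ru: L, 2 fut H, 3 ri: L, 4 pi L, 5 so: L, 6 pe:m H.
Parse right to left (heavy = foot alone; LL = one foot; stranded L unfooted): ru: (ˈfut) ri: (ˈpi.so:) (ˈpe:m).
Foot heads: 2, 4, 6.
Primary stress on the rightmost head = syllable 6.
Secondary stress on 2, 4: ru:.ˌfut.ri:.ˌpi.so:.ˈpe:m.

primary 6, secondary 2, 4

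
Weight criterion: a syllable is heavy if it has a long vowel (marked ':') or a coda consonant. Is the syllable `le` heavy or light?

`le`: short vowel, open (no coda). Short vowel, open → light.

light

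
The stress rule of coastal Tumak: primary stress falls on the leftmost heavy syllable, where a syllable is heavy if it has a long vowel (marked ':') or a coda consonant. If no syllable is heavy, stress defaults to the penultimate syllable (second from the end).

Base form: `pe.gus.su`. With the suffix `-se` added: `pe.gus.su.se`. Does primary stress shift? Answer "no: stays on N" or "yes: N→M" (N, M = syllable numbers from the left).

Base `pe.gus.su` (3 syllables):
  Weights: 1 pe L, 2 gus H, 3 su L.
  Heavy syllables in the domain: 2. The leftmost is syllable 2 (gus).
  → primary stress on syllable 2.
Suffixed `pe.gus.su.se` (4 syllables):
  Weights: 1 pe L, 2 gus H, 3 su L, 4 se L.
  Heavy syllables in the domain: 2. The leftmost is syllable 2 (gus).
  → primary stress on syllable 2.

no: stays on 2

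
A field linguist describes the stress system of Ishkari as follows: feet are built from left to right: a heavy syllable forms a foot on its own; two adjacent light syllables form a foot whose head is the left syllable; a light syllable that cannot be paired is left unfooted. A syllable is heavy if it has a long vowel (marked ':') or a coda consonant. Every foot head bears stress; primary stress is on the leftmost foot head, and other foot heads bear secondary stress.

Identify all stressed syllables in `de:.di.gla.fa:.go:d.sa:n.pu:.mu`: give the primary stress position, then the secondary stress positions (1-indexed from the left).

Weights: 1 de: H, 2 di L, 3 gla L, 4 fa: H, 5 go:d H, 6 sa:n H, 7 pu: H, 8 mu L.
Parse left to right (heavy = foot alone; LL = one foot; stranded L unfooted): (ˈde:) (ˈdi.gla) (ˈfa:) (ˈgo:d) (ˈsa:n) (ˈpu:) mu.
Foot heads: 1, 2, 4, 5, 6, 7.
Primary stress on the leftmost head = syllable 1.
Secondary stress on 2, 4, 5, 6, 7: ˈde:.ˌdi.gla.ˌfa:.ˌgo:d.ˌsa:n.ˌpu:.mu.

primary 1, secondary 2, 4, 5, 6, 7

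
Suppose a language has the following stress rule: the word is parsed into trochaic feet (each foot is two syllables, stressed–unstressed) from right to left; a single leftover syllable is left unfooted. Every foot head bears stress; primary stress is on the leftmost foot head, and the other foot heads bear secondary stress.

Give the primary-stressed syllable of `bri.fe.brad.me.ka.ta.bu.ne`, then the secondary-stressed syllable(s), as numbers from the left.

Parse right to left into trochaic (ˈσσ) feet: (ˈbri.fe) (ˈbrad.me) (ˈka.ta) (ˈbu.ne).
Foot heads (stressed positions): 1, 3, 5, 7.
End Rule Leftmost: primary stress on the leftmost head = syllable 1.
Secondary stress on 3, 5, 7: ˈbri.fe.ˌbrad.me.ˌka.ta.ˌbu.ne.

primary 1, secondary 3, 5, 7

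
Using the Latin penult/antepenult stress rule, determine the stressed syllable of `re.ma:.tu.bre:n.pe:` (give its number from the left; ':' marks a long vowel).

Classical Latin: stress the penult if heavy (long vowel or closed), else the antepenult.
Weights: 3 tu L, 4 bre:n H, 5 pe: H.
The penult (syllable 4, bre:n) is heavy, so it takes stress.
Stress on syllable 4: re.ma:.tu.ˈbre:n.pe:.

4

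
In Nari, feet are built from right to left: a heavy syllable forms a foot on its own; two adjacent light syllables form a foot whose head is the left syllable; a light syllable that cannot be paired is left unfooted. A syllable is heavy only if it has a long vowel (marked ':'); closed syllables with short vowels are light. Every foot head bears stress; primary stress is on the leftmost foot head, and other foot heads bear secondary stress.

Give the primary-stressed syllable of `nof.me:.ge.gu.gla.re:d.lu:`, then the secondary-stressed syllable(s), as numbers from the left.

primary 2, secondary 4, 6, 7

Weights: 1 nof L, 2 me: H, 3 ge L, 4 gu L, 5 gla L, 6 re:d H, 7 lu: H.
Parse right to left (heavy = foot alone; LL = one foot; stranded L unfooted): nof (ˈme:) ge (ˈgu.gla) (ˈre:d) (ˈlu:).
Foot heads: 2, 4, 6, 7.
Primary stress on the leftmost head = syllable 2.
Secondary stress on 4, 6, 7: nof.ˈme:.ge.ˌgu.gla.ˌre:d.ˌlu:.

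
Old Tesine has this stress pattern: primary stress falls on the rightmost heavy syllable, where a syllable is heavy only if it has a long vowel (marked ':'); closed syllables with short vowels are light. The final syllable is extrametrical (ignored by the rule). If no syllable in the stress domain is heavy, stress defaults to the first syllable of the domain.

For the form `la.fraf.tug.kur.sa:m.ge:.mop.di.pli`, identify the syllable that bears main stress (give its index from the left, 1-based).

The final syllable (9, pli) is extrametrical; the stress domain is syllables 1–8.
Weights: 1 la L, 2 fraf L, 3 tug L, 4 kur L, 5 sa:m H, 6 ge: H, 7 mop L, 8 di L.
Heavy syllables in the domain: 5, 6. The rightmost is syllable 6 (ge:).
Primary stress: syllable 6 → la.fraf.tug.kur.sa:m.ˈge:.mop.di.pli.

6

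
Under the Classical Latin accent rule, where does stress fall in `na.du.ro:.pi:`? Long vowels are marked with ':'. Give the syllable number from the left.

Classical Latin: stress the penult if heavy (long vowel or closed), else the antepenult.
Weights: 2 du L, 3 ro: H, 4 pi: H.
The penult (syllable 3, ro:) is heavy, so it takes stress.
Stress on syllable 3: na.du.ˈro:.pi:.

3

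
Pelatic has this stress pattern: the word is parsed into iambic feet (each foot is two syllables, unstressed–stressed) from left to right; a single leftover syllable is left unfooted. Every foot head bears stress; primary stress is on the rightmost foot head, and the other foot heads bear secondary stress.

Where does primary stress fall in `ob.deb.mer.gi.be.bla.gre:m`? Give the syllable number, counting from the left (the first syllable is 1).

Parse left to right into iambic (σˈσ) feet: (ob.ˈdeb) (mer.ˈgi) (be.ˈbla) gre:m. Syllable 7 is left unfooted.
Foot heads (stressed positions): 2, 4, 6.
End Rule Rightmost: primary stress on the rightmost head = syllable 6.
Primary stress: syllable 6 → ob.deb.mer.gi.be.ˈbla.gre:m.

6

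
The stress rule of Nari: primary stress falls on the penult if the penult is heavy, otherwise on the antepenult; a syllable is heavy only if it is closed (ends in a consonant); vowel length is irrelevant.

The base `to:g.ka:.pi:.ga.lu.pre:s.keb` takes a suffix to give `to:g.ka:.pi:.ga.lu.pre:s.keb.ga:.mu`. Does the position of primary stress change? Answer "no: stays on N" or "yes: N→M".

yes: 6→7

Base `to:g.ka:.pi:.ga.lu.pre:s.keb` (7 syllables):
  Weights: 5 lu L, 6 pre:s H, 7 keb H.
  The penult (syllable 6, pre:s) is heavy, so it takes stress.
  → primary stress on syllable 6.
Suffixed `to:g.ka:.pi:.ga.lu.pre:s.keb.ga:.mu` (9 syllables):
  Weights: 7 keb H, 8 ga: L, 9 mu L.
  The penult (syllable 8, ga:) is light, so stress falls on the antepenult (syllable 7, keb).
  → primary stress on syllable 7.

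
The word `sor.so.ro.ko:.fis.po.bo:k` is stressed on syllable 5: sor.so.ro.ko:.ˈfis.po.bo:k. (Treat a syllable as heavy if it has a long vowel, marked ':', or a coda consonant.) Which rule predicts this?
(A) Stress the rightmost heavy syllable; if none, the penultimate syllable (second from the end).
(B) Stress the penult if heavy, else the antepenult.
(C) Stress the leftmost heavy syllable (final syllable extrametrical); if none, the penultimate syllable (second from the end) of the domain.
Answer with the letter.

Rule A → syllable 7 (observed: 5).
Rule B → syllable 5 ✓.
Rule C → syllable 1 (observed: 5).

B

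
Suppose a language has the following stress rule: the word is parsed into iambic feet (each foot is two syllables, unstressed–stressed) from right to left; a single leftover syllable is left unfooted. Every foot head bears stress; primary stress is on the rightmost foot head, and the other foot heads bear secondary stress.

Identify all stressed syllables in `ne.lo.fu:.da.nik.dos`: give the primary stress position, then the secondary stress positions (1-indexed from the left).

primary 6, secondary 2, 4

Parse right to left into iambic (σˈσ) feet: (ne.ˈlo) (fu:.ˈda) (nik.ˈdos).
Foot heads (stressed positions): 2, 4, 6.
End Rule Rightmost: primary stress on the rightmost head = syllable 6.
Secondary stress on 2, 4: ne.ˌlo.fu:.ˌda.nik.ˈdos.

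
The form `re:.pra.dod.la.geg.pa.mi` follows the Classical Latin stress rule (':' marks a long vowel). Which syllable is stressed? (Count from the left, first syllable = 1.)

5

Classical Latin: stress the penult if heavy (long vowel or closed), else the antepenult.
Weights: 5 geg H, 6 pa L, 7 mi L.
The penult (syllable 6, pa) is light, so stress falls on the antepenult (syllable 5, geg).
Stress on syllable 5: re:.pra.dod.la.ˈgeg.pa.mi.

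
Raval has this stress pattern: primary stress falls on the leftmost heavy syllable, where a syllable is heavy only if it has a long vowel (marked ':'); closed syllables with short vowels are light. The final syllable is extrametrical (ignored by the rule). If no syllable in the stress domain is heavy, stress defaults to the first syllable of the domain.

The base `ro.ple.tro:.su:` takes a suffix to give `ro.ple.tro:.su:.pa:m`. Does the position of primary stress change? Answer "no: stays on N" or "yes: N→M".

Base `ro.ple.tro:.su:` (4 syllables):
  The final syllable (4, su:) is extrametrical; the stress domain is syllables 1–3.
  Weights: 1 ro L, 2 ple L, 3 tro: H.
  Heavy syllables in the domain: 3. The leftmost is syllable 3 (tro:).
  → primary stress on syllable 3.
Suffixed `ro.ple.tro:.su:.pa:m` (5 syllables):
  The final syllable (5, pa:m) is extrametrical; the stress domain is syllables 1–4.
  Weights: 1 ro L, 2 ple L, 3 tro: H, 4 su: H.
  Heavy syllables in the domain: 3, 4. The leftmost is syllable 3 (tro:).
  → primary stress on syllable 3.

no: stays on 3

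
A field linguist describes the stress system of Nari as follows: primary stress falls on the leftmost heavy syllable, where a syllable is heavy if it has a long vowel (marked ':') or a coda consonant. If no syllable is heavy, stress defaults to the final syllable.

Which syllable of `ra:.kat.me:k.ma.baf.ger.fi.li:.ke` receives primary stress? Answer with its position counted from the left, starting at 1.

1

Weights: 1 ra: H, 2 kat H, 3 me:k H, 4 ma L, 5 baf H, 6 ger H, 7 fi L, 8 li: H, 9 ke L.
Heavy syllables in the domain: 1, 2, 3, 5, 6, 8. The leftmost is syllable 1 (ra:).
Primary stress: syllable 1 → ˈra:.kat.me:k.ma.baf.ger.fi.li:.ke.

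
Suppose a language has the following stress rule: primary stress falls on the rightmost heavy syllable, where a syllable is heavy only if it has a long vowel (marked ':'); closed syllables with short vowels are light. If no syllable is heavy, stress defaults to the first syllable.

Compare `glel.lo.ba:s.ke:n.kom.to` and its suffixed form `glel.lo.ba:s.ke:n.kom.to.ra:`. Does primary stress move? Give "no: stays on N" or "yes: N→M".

yes: 4→7

Base `glel.lo.ba:s.ke:n.kom.to` (6 syllables):
  Weights: 1 glel L, 2 lo L, 3 ba:s H, 4 ke:n H, 5 kom L, 6 to L.
  Heavy syllables in the domain: 3, 4. The rightmost is syllable 4 (ke:n).
  → primary stress on syllable 4.
Suffixed `glel.lo.ba:s.ke:n.kom.to.ra:` (7 syllables):
  Weights: 1 glel L, 2 lo L, 3 ba:s H, 4 ke:n H, 5 kom L, 6 to L, 7 ra: H.
  Heavy syllables in the domain: 3, 4, 7. The rightmost is syllable 7 (ra:).
  → primary stress on syllable 7.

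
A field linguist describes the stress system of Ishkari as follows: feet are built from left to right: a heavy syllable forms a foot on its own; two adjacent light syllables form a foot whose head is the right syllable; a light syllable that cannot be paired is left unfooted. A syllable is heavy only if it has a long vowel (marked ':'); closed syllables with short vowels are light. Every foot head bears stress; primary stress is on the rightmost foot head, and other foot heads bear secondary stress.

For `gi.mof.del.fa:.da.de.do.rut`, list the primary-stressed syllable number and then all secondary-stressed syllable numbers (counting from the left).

primary 8, secondary 2, 4, 6

Weights: 1 gi L, 2 mof L, 3 del L, 4 fa: H, 5 da L, 6 de L, 7 do L, 8 rut L.
Parse left to right (heavy = foot alone; LL = one foot; stranded L unfooted): (gi.ˈmof) del (ˈfa:) (da.ˈde) (do.ˈrut).
Foot heads: 2, 4, 6, 8.
Primary stress on the rightmost head = syllable 8.
Secondary stress on 2, 4, 6: gi.ˌmof.del.ˌfa:.da.ˌde.do.ˈrut.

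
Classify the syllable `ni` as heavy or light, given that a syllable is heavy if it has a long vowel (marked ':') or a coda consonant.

light

`ni`: short vowel, open (no coda). Short vowel, open → light.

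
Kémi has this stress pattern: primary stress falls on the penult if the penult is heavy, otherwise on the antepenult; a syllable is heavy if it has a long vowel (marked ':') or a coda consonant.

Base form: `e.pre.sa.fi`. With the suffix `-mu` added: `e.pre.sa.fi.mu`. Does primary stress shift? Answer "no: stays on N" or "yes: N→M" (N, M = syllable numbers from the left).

yes: 2→3

Base `e.pre.sa.fi` (4 syllables):
  Weights: 2 pre L, 3 sa L, 4 fi L.
  The penult (syllable 3, sa) is light, so stress falls on the antepenult (syllable 2, pre).
  → primary stress on syllable 2.
Suffixed `e.pre.sa.fi.mu` (5 syllables):
  Weights: 3 sa L, 4 fi L, 5 mu L.
  The penult (syllable 4, fi) is light, so stress falls on the antepenult (syllable 3, sa).
  → primary stress on syllable 3.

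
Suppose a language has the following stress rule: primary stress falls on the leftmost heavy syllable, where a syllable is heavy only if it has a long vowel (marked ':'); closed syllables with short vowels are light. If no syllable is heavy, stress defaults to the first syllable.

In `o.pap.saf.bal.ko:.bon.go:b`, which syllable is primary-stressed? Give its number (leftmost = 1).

Weights: 1 o L, 2 pap L, 3 saf L, 4 bal L, 5 ko: H, 6 bon L, 7 go:b H.
Heavy syllables in the domain: 5, 7. The leftmost is syllable 5 (ko:).
Primary stress: syllable 5 → o.pap.saf.bal.ˈko:.bon.go:b.

5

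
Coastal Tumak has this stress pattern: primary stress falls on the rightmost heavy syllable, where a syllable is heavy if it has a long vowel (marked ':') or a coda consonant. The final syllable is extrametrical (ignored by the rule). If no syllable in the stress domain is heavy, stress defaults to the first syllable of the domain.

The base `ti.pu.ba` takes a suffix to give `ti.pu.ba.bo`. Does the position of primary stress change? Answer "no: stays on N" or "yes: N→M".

Base `ti.pu.ba` (3 syllables):
  The final syllable (3, ba) is extrametrical; the stress domain is syllables 1–2.
  Weights: 1 ti L, 2 pu L.
  No heavy syllable in the domain; default to the first syllable of the domain = syllable 1.
  → primary stress on syllable 1.
Suffixed `ti.pu.ba.bo` (4 syllables):
  The final syllable (4, bo) is extrametrical; the stress domain is syllables 1–3.
  Weights: 1 ti L, 2 pu L, 3 ba L.
  No heavy syllable in the domain; default to the first syllable of the domain = syllable 1.
  → primary stress on syllable 1.

no: stays on 1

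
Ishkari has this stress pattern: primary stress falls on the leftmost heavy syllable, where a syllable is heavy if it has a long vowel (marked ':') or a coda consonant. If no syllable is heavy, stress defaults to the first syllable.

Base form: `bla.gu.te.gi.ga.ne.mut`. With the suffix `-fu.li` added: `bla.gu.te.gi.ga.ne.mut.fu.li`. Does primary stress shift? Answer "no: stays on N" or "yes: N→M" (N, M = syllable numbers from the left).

Base `bla.gu.te.gi.ga.ne.mut` (7 syllables):
  Weights: 1 bla L, 2 gu L, 3 te L, 4 gi L, 5 ga L, 6 ne L, 7 mut H.
  Heavy syllables in the domain: 7. The leftmost is syllable 7 (mut).
  → primary stress on syllable 7.
Suffixed `bla.gu.te.gi.ga.ne.mut.fu.li` (9 syllables):
  Weights: 1 bla L, 2 gu L, 3 te L, 4 gi L, 5 ga L, 6 ne L, 7 mut H, 8 fu L, 9 li L.
  Heavy syllables in the domain: 7. The leftmost is syllable 7 (mut).
  → primary stress on syllable 7.

no: stays on 7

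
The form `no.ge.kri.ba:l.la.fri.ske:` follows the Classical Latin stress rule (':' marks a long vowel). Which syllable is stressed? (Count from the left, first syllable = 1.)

5

Classical Latin: stress the penult if heavy (long vowel or closed), else the antepenult.
Weights: 5 la L, 6 fri L, 7 ske: H.
The penult (syllable 6, fri) is light, so stress falls on the antepenult (syllable 5, la).
Stress on syllable 5: no.ge.kri.ba:l.ˈla.fri.ske:.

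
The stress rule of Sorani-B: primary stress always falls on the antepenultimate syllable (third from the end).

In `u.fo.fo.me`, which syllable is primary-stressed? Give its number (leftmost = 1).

The word has 4 syllables; the antepenultimate syllable (third from the end) is syllable 2 (fo).
Primary stress: syllable 2 → u.ˈfo.fo.me.

2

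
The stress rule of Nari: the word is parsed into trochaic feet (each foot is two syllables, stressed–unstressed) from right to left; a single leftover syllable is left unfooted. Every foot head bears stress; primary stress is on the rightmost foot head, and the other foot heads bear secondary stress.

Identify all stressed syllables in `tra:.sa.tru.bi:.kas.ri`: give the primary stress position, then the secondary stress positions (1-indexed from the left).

primary 5, secondary 1, 3

Parse right to left into trochaic (ˈσσ) feet: (ˈtra:.sa) (ˈtru.bi:) (ˈkas.ri).
Foot heads (stressed positions): 1, 3, 5.
End Rule Rightmost: primary stress on the rightmost head = syllable 5.
Secondary stress on 1, 3: ˌtra:.sa.ˌtru.bi:.ˈkas.ri.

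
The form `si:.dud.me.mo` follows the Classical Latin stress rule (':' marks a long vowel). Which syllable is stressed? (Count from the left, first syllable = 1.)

Classical Latin: stress the penult if heavy (long vowel or closed), else the antepenult.
Weights: 2 dud H, 3 me L, 4 mo L.
The penult (syllable 3, me) is light, so stress falls on the antepenult (syllable 2, dud).
Stress on syllable 2: si:.ˈdud.me.mo.

2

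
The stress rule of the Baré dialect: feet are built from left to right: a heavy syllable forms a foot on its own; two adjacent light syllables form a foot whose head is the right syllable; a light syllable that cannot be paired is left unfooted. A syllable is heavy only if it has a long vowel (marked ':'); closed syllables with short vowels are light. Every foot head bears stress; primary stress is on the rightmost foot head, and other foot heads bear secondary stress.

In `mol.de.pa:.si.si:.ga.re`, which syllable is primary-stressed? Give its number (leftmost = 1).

7

Weights: 1 mol L, 2 de L, 3 pa: H, 4 si L, 5 si: H, 6 ga L, 7 re L.
Parse left to right (heavy = foot alone; LL = one foot; stranded L unfooted): (mol.ˈde) (ˈpa:) si (ˈsi:) (ga.ˈre).
Foot heads: 2, 3, 5, 7.
Primary stress on the rightmost head = syllable 7.
Primary stress: syllable 7 → mol.de.pa:.si.si:.ga.ˈre.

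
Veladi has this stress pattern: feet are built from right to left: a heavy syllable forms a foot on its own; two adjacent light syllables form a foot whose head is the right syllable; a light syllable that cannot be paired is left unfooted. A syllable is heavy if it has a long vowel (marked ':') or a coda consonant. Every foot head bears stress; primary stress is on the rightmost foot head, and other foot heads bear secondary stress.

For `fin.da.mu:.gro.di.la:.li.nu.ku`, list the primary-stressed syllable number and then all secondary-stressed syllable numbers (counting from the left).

primary 9, secondary 1, 3, 5, 6

Weights: 1 fin H, 2 da L, 3 mu: H, 4 gro L, 5 di L, 6 la: H, 7 li L, 8 nu L, 9 ku L.
Parse right to left (heavy = foot alone; LL = one foot; stranded L unfooted): (ˈfin) da (ˈmu:) (gro.ˈdi) (ˈla:) li (nu.ˈku).
Foot heads: 1, 3, 5, 6, 9.
Primary stress on the rightmost head = syllable 9.
Secondary stress on 1, 3, 5, 6: ˌfin.da.ˌmu:.gro.ˌdi.ˌla:.li.nu.ˈku.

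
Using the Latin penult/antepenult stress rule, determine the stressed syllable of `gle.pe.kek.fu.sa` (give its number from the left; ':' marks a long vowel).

Classical Latin: stress the penult if heavy (long vowel or closed), else the antepenult.
Weights: 3 kek H, 4 fu L, 5 sa L.
The penult (syllable 4, fu) is light, so stress falls on the antepenult (syllable 3, kek).
Stress on syllable 3: gle.pe.ˈkek.fu.sa.

3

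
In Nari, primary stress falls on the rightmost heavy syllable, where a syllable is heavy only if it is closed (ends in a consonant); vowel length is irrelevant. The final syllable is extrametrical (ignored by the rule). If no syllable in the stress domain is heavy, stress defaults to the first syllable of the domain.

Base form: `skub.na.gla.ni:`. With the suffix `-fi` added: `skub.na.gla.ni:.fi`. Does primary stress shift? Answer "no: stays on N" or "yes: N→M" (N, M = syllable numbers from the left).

no: stays on 1

Base `skub.na.gla.ni:` (4 syllables):
  The final syllable (4, ni:) is extrametrical; the stress domain is syllables 1–3.
  Weights: 1 skub H, 2 na L, 3 gla L.
  Heavy syllables in the domain: 1. The rightmost is syllable 1 (skub).
  → primary stress on syllable 1.
Suffixed `skub.na.gla.ni:.fi` (5 syllables):
  The final syllable (5, fi) is extrametrical; the stress domain is syllables 1–4.
  Weights: 1 skub H, 2 na L, 3 gla L, 4 ni: L.
  Heavy syllables in the domain: 1. The rightmost is syllable 1 (skub).
  → primary stress on syllable 1.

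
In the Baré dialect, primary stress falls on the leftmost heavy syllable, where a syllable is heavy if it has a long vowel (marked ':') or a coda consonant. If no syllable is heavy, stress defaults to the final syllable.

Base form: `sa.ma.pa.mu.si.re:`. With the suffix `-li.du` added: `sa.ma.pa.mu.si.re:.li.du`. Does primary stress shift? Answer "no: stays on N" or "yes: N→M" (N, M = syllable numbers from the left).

no: stays on 6

Base `sa.ma.pa.mu.si.re:` (6 syllables):
  Weights: 1 sa L, 2 ma L, 3 pa L, 4 mu L, 5 si L, 6 re: H.
  Heavy syllables in the domain: 6. The leftmost is syllable 6 (re:).
  → primary stress on syllable 6.
Suffixed `sa.ma.pa.mu.si.re:.li.du` (8 syllables):
  Weights: 1 sa L, 2 ma L, 3 pa L, 4 mu L, 5 si L, 6 re: H, 7 li L, 8 du L.
  Heavy syllables in the domain: 6. The leftmost is syllable 6 (re:).
  → primary stress on syllable 6.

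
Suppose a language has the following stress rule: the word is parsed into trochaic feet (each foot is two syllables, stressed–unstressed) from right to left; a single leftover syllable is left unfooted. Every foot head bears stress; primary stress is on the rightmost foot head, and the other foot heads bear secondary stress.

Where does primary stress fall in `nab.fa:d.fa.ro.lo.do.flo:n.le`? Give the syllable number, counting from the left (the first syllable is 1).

7

Parse right to left into trochaic (ˈσσ) feet: (ˈnab.fa:d) (ˈfa.ro) (ˈlo.do) (ˈflo:n.le).
Foot heads (stressed positions): 1, 3, 5, 7.
End Rule Rightmost: primary stress on the rightmost head = syllable 7.
Primary stress: syllable 7 → nab.fa:d.fa.ro.lo.do.ˈflo:n.le.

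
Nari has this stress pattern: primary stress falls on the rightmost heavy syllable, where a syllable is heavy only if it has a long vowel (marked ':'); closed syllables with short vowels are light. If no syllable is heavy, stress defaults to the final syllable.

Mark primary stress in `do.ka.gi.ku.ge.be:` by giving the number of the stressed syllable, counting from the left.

6

Weights: 1 do L, 2 ka L, 3 gi L, 4 ku L, 5 ge L, 6 be: H.
Heavy syllables in the domain: 6. The rightmost is syllable 6 (be:).
Primary stress: syllable 6 → do.ka.gi.ku.ge.ˈbe:.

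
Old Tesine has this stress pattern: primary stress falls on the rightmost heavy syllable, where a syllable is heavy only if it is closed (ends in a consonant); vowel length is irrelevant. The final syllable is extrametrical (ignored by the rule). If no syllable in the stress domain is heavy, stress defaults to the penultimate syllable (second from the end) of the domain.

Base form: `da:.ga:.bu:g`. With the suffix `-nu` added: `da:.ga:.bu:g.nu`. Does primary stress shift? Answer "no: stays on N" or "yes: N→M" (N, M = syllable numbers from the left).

Base `da:.ga:.bu:g` (3 syllables):
  The final syllable (3, bu:g) is extrametrical; the stress domain is syllables 1–2.
  Weights: 1 da: L, 2 ga: L.
  No heavy syllable in the domain; default to the penultimate syllable (second from the end) of the domain = syllable 1.
  → primary stress on syllable 1.
Suffixed `da:.ga:.bu:g.nu` (4 syllables):
  The final syllable (4, nu) is extrametrical; the stress domain is syllables 1–3.
  Weights: 1 da: L, 2 ga: L, 3 bu:g H.
  Heavy syllables in the domain: 3. The rightmost is syllable 3 (bu:g).
  → primary stress on syllable 3.

yes: 1→3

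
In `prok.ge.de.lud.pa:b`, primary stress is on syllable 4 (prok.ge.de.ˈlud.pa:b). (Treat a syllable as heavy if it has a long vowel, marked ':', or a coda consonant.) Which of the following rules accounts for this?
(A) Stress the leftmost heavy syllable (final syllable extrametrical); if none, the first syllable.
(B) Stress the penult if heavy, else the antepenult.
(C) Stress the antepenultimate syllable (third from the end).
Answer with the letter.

Rule A → syllable 1 (observed: 4).
Rule B → syllable 4 ✓.
Rule C → syllable 3 (observed: 4).

B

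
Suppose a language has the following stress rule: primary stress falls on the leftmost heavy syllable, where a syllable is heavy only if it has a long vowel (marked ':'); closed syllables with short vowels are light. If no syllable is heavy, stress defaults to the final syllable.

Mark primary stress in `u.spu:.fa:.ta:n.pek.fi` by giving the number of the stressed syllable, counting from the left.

Weights: 1 u L, 2 spu: H, 3 fa: H, 4 ta:n H, 5 pek L, 6 fi L.
Heavy syllables in the domain: 2, 3, 4. The leftmost is syllable 2 (spu:).
Primary stress: syllable 2 → u.ˈspu:.fa:.ta:n.pek.fi.

2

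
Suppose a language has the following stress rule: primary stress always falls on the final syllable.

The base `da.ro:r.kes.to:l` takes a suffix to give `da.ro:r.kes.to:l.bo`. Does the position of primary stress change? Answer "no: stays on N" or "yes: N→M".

Base `da.ro:r.kes.to:l` (4 syllables):
  The word has 4 syllables; the final syllable is syllable 4 (to:l).
  → primary stress on syllable 4.
Suffixed `da.ro:r.kes.to:l.bo` (5 syllables):
  The word has 5 syllables; the final syllable is syllable 5 (bo).
  → primary stress on syllable 5.

yes: 4→5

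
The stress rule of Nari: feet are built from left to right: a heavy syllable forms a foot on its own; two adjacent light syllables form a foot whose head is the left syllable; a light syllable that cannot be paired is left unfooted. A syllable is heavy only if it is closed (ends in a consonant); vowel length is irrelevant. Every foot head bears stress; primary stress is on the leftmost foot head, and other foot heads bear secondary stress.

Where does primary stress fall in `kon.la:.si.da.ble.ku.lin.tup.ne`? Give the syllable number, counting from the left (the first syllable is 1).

Weights: 1 kon H, 2 la: L, 3 si L, 4 da L, 5 ble L, 6 ku L, 7 lin H, 8 tup H, 9 ne L.
Parse left to right (heavy = foot alone; LL = one foot; stranded L unfooted): (ˈkon) (ˈla:.si) (ˈda.ble) ku (ˈlin) (ˈtup) ne.
Foot heads: 1, 2, 4, 7, 8.
Primary stress on the leftmost head = syllable 1.
Primary stress: syllable 1 → ˈkon.la:.si.da.ble.ku.lin.tup.ne.

1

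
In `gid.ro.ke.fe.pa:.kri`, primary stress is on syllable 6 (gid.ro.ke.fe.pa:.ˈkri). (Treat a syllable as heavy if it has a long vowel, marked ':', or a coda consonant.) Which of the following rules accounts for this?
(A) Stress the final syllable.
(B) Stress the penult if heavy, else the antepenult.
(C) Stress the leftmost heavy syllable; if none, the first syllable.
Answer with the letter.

A

Rule A → syllable 6 ✓.
Rule B → syllable 5 (observed: 6).
Rule C → syllable 1 (observed: 6).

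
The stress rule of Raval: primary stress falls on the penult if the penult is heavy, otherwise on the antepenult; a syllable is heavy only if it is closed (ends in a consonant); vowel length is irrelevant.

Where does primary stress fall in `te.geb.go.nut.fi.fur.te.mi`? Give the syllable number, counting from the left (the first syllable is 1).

Weights: 6 fur H, 7 te L, 8 mi L.
The penult (syllable 7, te) is light, so stress falls on the antepenult (syllable 6, fur).
Primary stress: syllable 6 → te.geb.go.nut.fi.ˈfur.te.mi.

6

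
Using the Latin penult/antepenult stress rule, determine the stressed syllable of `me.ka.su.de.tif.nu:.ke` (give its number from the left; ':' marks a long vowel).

Classical Latin: stress the penult if heavy (long vowel or closed), else the antepenult.
Weights: 5 tif H, 6 nu: H, 7 ke L.
The penult (syllable 6, nu:) is heavy, so it takes stress.
Stress on syllable 6: me.ka.su.de.tif.ˈnu:.ke.

6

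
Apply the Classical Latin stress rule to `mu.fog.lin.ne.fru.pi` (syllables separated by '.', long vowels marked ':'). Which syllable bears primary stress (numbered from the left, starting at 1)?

4

Classical Latin: stress the penult if heavy (long vowel or closed), else the antepenult.
Weights: 4 ne L, 5 fru L, 6 pi L.
The penult (syllable 5, fru) is light, so stress falls on the antepenult (syllable 4, ne).
Stress on syllable 4: mu.fog.lin.ˈne.fru.pi.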